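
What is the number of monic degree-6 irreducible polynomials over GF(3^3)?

64566684

x^(27^6) − x is the product of all monic irreducibles of degree dividing 6; Möbius inversion gives N = (1/6) Σ μ(6/d)·27^d.
Divisors of 6: 1, 2, 3, 6; μ(6/d) for each: 1, -1, -1, 1.
Σ = 27^1 − 27^2 − 27^3 + 27^6 = 387400104.
N = 387400104/6 = 64566684.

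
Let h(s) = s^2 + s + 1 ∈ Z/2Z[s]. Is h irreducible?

Yes

Check for roots in Z/2Z: h(0) = 1; h(1) = 1.
No roots. A degree-2 polynomial over a field with no linear factor is irreducible.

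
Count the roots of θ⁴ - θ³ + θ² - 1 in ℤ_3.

1

Write g(θ) = θ⁴ - θ³ + θ² - 1.
Evaluate at each of the 3 elements of ℤ_3:
g(0) = 2; g(1) = 0 → root; g(2) = 2.
Roots: {1}.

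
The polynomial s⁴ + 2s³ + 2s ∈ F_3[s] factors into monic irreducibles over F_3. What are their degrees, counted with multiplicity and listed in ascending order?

Write f(s) = s⁴ + 2s³ + 2s.
Roots in F_3: f(0) = 0 → root; f(1) = 2; f(2) = 0 → root.
Linear factors from roots: (s), (s + 1).
Complete factorization: f(s) = (s)·(s + 1)·(s² + s + 2).
Factor degrees with multiplicity: 1 + 1 + 2 = 4.

1, 1, 2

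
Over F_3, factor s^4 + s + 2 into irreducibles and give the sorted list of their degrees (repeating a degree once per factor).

Write f(s) = s^4 + s + 2.
Roots in F_3: f(0) = 2; f(1) = 1; f(2) = 2.
Complete factorization: f(s) = (s^4 + s + 2).
Factor degrees with multiplicity: 4 = 4.

4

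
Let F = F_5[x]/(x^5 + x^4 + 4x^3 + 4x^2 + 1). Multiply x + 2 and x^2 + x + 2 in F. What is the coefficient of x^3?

1

Multiply in F_5[x]: (x + 2)·(x^2 + x + 2) = x^3 + 3x^2 + 4x + 4.
Reduced: x^3 + 3x^2 + 4x + 4.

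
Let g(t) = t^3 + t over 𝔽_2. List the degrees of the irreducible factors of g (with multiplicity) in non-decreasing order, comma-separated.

1, 1, 1

Roots in 𝔽_2: g(0) = 0 → root; g(1) = 0 → root.
Linear factors from roots: (t), (t + 1).
Complete factorization: g(t) = (t)·(t + 1)^2.
Factor degrees with multiplicity: 1 + 1 + 1 = 3.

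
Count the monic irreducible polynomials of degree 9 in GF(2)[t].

The number of monic irreducibles of degree 9 over GF(2) is (1/9)·Σ_{d∣9} μ(9/d) 2^d.
Divisors of 9: 1, 3, 9; μ(9/d) for each: 0, -1, 1.
Σ = − 2^3 + 2^9 = 504.
N = 504/9 = 56.

56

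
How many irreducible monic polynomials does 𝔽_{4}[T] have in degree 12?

1397740

By the necklace-counting formula, N_4(12) = (1/12) Σ_{d|12} μ(12/d)·4^d.
Divisors of 12: 1, 2, 3, 4, 6, 12; μ(12/d) for each: 0, 1, 0, -1, -1, 1.
Σ = 4^2 − 4^4 − 4^6 + 4^12 = 16772880.
N = 16772880/12 = 1397740.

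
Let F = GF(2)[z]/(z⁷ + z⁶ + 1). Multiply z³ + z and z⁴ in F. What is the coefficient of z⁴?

0

Multiply in GF(2)[z]: (z³ + z)·(z⁴) = z⁷ + z⁵.
Reduce using z⁷ ≡ z⁶ + 1 (mod z⁷ + z⁶ + 1).
Reduced: z⁶ + z⁵ + 1.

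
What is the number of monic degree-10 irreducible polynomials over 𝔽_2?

By the necklace-counting formula, N_2(10) = (1/10) Σ_{d|10} μ(10/d)·2^d.
Divisors of 10: 1, 2, 5, 10; μ(10/d) for each: 1, -1, -1, 1.
Σ = 2^1 − 2^2 − 2^5 + 2^10 = 990.
N = 990/10 = 99.

99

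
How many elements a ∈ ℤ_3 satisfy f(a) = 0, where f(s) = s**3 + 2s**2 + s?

2

Evaluate at each of the 3 elements of ℤ_3:
f(0) = 0 → root; f(1) = 1; f(2) = 0 → root.
Roots: {0, 2}.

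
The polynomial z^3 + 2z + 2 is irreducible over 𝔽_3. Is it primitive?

Write f(z) = z^3 + 2z + 2.
|GF(3^3)^×| = 3^3 − 1 = 26. Prime factorization: 26 = 2·13.
f is primitive ⇔ z has order 26 in GF(3)[z]/(f), i.e. z^(26/q) ≠ 1 for each prime q | 26.
z^(13) mod f = 1
z^(2) mod f = z^2.
Since z^(13) = 1, the order of z divides 13 < 26; not primitive.

No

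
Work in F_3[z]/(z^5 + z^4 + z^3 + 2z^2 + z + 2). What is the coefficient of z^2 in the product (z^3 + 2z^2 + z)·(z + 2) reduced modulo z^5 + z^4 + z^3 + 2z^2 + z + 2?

2

Multiply in F_3[z]: (z^3 + 2z^2 + z)·(z + 2) = z^4 + z^3 + 2z^2 + 2z.
Reduced: z^4 + z^3 + 2z^2 + 2z.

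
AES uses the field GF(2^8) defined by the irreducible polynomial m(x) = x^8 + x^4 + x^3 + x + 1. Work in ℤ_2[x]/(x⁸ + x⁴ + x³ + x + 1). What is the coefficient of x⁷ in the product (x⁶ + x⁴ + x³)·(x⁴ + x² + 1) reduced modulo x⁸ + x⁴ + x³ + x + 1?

1

Multiply in ℤ_2[x]: (x⁶ + x⁴ + x³)·(x⁴ + x² + 1) = x¹⁰ + x⁷ + x⁵ + x⁴ + x³.
Reduce using x⁸ ≡ x⁴ + x³ + x + 1 (mod x⁸ + x⁴ + x³ + x + 1).
Reduced: x⁷ + x⁶ + x⁴ + x².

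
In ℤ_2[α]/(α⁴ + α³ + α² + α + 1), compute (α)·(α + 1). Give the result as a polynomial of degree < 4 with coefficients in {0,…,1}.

Multiply in ℤ_2[α]: (α)·(α + 1) = α² + α.
Reduced: α² + α.

α^2 + α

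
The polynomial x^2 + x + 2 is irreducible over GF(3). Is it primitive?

Yes

Write f(x) = x^2 + x + 2.
|GF(3^2)^×| = 3^2 − 1 = 8. Prime factorization: 8 = 2^3.
f is primitive ⇔ x has order 8 in GF(3)[x]/(f), i.e. x^(8/q) ≠ 1 for each prime q | 8.
x^(4) mod f = 2.
None equal 1, so x has full order 8; f is primitive.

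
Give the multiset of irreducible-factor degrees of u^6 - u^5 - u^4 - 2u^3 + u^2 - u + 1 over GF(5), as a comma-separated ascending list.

2, 4

Write h(u) = u^6 - u^5 - u^4 - 2u^3 + u^2 - u + 1.
Roots in GF(5): h(0) = 1; h(1) = 3; h(2) = 3; h(3) = 3; h(4) = 1.
Complete factorization: h(u) = (u^2 - 2u - 1)·(u^4 + u^3 + 2u^2 - 2u - 1).
Factor degrees with multiplicity: 2 + 4 = 6.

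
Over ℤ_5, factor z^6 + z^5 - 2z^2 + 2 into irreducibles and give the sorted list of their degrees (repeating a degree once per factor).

1, 1, 4

Write g(z) = z^6 + z^5 - 2z^2 + 2.
Roots in ℤ_5: g(0) = 2; g(1) = 2; g(2) = 0 → root; g(3) = 1; g(4) = 0 → root.
Linear factors from roots: (z - 2), (z + 1).
Complete factorization: g(z) = (z + 1)·(z - 2)·(z^4 + 2z^3 - z^2 - 2z - 1).
Factor degrees with multiplicity: 1 + 1 + 4 = 6.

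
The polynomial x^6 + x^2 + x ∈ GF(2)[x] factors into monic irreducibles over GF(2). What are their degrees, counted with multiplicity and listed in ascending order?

1, 2, 3

Write h(x) = x^6 + x^2 + x.
Roots in GF(2): h(0) = 0 → root; h(1) = 1.
Linear factors from roots: (x).
Complete factorization: h(x) = (x)·(x^2 + x + 1)·(x^3 + x^2 + 1).
Factor degrees with multiplicity: 1 + 2 + 3 = 6.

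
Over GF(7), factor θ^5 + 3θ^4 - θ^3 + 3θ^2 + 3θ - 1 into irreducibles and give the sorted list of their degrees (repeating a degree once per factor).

Write g(θ) = θ^5 + 3θ^4 - θ^3 + 3θ^2 + 3θ - 1.
Complete factorization: g(θ) = (θ^5 + 3θ^4 - θ^3 + 3θ^2 + 3θ - 1).
Factor degrees with multiplicity: 5 = 5.

5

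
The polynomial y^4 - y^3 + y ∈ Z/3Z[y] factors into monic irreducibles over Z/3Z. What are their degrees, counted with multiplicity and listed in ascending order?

1, 3

Write f(y) = y^4 - y^3 + y.
Roots in Z/3Z: f(0) = 0 → root; f(1) = 1; f(2) = 1.
Linear factors from roots: (y).
Complete factorization: f(y) = (y)·(y^3 - y^2 + 1).
Factor degrees with multiplicity: 1 + 3 = 4.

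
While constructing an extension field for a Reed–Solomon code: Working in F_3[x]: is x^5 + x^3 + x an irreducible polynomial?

Write g(x) = x^5 + x^3 + x.
Check for roots in F_3: g(0) = 0 → root; g(1) = 0 → root; g(2) = 0 → root.
g(0) = 0, so (x) divides g(x); g is reducible.

No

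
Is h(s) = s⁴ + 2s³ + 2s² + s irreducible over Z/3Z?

No

Check for roots in Z/3Z: h(0) = 0 → root; h(1) = 0 → root; h(2) = 0 → root.
h(0) = 0, so (s) divides h(s); h is reducible.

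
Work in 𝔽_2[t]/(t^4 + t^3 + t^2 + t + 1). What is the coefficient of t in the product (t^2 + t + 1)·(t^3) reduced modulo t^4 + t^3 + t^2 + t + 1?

1

Multiply in 𝔽_2[t]: (t^2 + t + 1)·(t^3) = t^5 + t^4 + t^3.
Reduce using t^4 ≡ t^3 + t^2 + t + 1 (mod t^4 + t^3 + t^2 + t + 1).
Reduced: t^2 + t.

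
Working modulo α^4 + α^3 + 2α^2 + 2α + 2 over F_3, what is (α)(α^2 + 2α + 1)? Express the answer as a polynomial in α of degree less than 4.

α^3 + 2α^2 + α

Multiply in F_3[α]: (α)·(α^2 + 2α + 1) = α^3 + 2α^2 + α.
Reduced: α^3 + 2α^2 + α.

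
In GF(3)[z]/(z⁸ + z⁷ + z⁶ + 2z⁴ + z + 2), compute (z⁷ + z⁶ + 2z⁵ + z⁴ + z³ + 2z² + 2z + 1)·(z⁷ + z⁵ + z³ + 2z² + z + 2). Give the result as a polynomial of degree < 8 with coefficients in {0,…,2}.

Multiply in GF(3)[z]: (z⁷ + z⁶ + 2z⁵ + z⁴ + z³ + 2z² + 2z + 1)·(z⁷ + z⁵ + z³ + 2z² + z + 2) = z¹⁴ + z¹³ + 2z¹¹ + z¹⁰ + 2z⁸ + 2z⁷ + z⁵ + 2z² + 2z + 2.
Reduce using z⁸ ≡ 2z⁷ + 2z⁶ + z⁴ + 2z + 1 (mod z⁸ + z⁷ + z⁶ + 2z⁴ + z + 2).
Reduced: 2z⁵ + 2z² + z.

2z^5 + 2z^2 + z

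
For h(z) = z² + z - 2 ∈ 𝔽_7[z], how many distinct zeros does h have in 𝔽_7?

Evaluate at each of the 7 elements of 𝔽_7:
h(0) = 5; h(1) = 0 → root; h(2) = 4; h(3) = 3; h(4) = 4; h(5) = 0 → root; h(6) = 5.
Roots: {1, 5}.

2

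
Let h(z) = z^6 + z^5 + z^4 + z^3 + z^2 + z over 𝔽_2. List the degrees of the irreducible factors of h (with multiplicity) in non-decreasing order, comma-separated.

Roots in 𝔽_2: h(0) = 0 → root; h(1) = 0 → root.
Linear factors from roots: (z), (z + 1).
Complete factorization: h(z) = (z)·(z + 1)·(z^2 + z + 1)^2.
Factor degrees with multiplicity: 1 + 1 + 2 + 2 = 6.

1, 1, 2, 2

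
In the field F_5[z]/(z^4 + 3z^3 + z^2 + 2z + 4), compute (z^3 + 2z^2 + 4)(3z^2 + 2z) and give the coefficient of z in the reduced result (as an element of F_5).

Multiply in F_5[z]: (z^3 + 2z^2 + 4)·(3z^2 + 2z) = 3z^5 + 3z^4 + 4z^3 + 2z^2 + 3z.
Reduce using z^4 ≡ 2z^3 + 4z^2 + 3z + 1 (mod z^4 + 3z^3 + z^2 + 2z + 4).
Reduced: 4z^3 + 2z^2 + 3z + 4.

3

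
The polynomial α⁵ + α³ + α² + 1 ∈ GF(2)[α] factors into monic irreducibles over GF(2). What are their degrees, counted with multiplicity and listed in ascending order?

Write g(α) = α⁵ + α³ + α² + 1.
Roots in GF(2): g(0) = 1; g(1) = 0 → root.
Linear factors from roots: (α + 1).
Complete factorization: g(α) = (α + 1)^3·(α² + α + 1).
Factor degrees with multiplicity: 1 + 1 + 1 + 2 = 5.

1, 1, 1, 2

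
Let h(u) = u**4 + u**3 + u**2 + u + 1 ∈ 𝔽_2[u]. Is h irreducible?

Yes

Check for roots in 𝔽_2: h(0) = 1; h(1) = 1.
No roots, so no linear factors.
Monic irreducibles of degree 2 over GF(2): u**2 + u + 1.
None of them divide h (all give nonzero remainder).
No irreducible factor of degree ≤ 2 exists, so h is irreducible over GF(2).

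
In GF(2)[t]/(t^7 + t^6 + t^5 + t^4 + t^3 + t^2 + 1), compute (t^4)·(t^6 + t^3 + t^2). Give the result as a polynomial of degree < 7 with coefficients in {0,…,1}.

Multiply in GF(2)[t]: (t^4)·(t^6 + t^3 + t^2) = t^10 + t^7 + t^6.
Reduce using t^7 ≡ t^6 + t^5 + t^4 + t^3 + t^2 + 1 (mod t^7 + t^6 + t^5 + t^4 + t^3 + t^2 + 1).
Reduced: t^5 + 1.

t^5 + 1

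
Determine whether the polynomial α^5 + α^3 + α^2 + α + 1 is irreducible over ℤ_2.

Yes

Write g(α) = α^5 + α^3 + α^2 + α + 1.
Check for roots in ℤ_2: g(0) = 1; g(1) = 1.
No roots, so no linear factors.
Monic irreducibles of degree 2 over GF(2): α^2 + α + 1.
None of them divide g (all give nonzero remainder).
No irreducible factor of degree ≤ 2 exists, so g is irreducible over GF(2).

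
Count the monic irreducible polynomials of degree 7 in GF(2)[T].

x^(2^7) − x is the product of all monic irreducibles of degree dividing 7; Möbius inversion gives N = (1/7) Σ μ(7/d)·2^d.
Divisors of 7: 1, 7; μ(7/d) for each: -1, 1.
Σ = − 2^1 + 2^7 = 126.
N = 126/7 = 18.

18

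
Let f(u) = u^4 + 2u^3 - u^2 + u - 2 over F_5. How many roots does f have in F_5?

Evaluate at each of the 5 elements of F_5:
f(0) = 3; f(1) = 1; f(2) = 3; f(3) = 2; f(4) = 0 → root.
Roots: {4}.

1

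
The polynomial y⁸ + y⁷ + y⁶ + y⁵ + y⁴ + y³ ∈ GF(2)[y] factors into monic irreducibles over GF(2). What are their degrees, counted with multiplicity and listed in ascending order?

Write h(y) = y⁸ + y⁷ + y⁶ + y⁵ + y⁴ + y³.
Roots in GF(2): h(0) = 0 → root; h(1) = 0 → root.
Linear factors from roots: (y), (y + 1).
Complete factorization: h(y) = (y + 1)·(y)^3·(y² + y + 1)^2.
Factor degrees with multiplicity: 1 + 1 + 1 + 1 + 2 + 2 = 8.

1, 1, 1, 1, 2, 2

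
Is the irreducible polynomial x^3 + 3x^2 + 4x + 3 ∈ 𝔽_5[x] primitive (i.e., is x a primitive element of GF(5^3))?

Yes

Write f(x) = x^3 + 3x^2 + 4x + 3.
|GF(5^3)^×| = 5^3 − 1 = 124. Prime factorization: 124 = 2^2·31.
f is primitive ⇔ x has order 124 in GF(5)[x]/(f), i.e. x^(124/q) ≠ 1 for each prime q | 124.
x^(62) mod f = 4.
x^(4) mod f = 4x + 4.
None equal 1, so x has full order 124; f is primitive.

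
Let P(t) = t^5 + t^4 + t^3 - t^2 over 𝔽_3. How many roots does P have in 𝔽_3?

Evaluate at each of the 3 elements of 𝔽_3:
P(0) = 0 → root; P(1) = 2; P(2) = 1.
Roots: {0}.

1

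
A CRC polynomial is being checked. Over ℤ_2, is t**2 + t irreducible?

Write h(t) = t**2 + t.
Check for roots in ℤ_2: h(0) = 0 → root; h(1) = 0 → root.
h(0) = 0, so (t) divides h(t); h is reducible.

No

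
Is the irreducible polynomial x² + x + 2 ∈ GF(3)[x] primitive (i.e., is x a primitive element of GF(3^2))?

Write f(x) = x² + x + 2.
|GF(3^2)^×| = 3^2 − 1 = 8. Prime factorization: 8 = 2^3.
f is primitive ⇔ x has order 8 in GF(3)[x]/(f), i.e. x^(8/q) ≠ 1 for each prime q | 8.
x^(4) mod f = 2.
None equal 1, so x has full order 8; f is primitive.

Yes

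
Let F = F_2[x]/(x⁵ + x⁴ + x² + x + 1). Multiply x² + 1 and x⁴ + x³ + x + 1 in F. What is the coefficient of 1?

Multiply in F_2[x]: (x² + 1)·(x⁴ + x³ + x + 1) = x⁶ + x⁵ + x⁴ + x² + x + 1.
Reduce using x⁵ ≡ x⁴ + x² + x + 1 (mod x⁵ + x⁴ + x² + x + 1).
Reduced: x⁴ + x³ + 1.

1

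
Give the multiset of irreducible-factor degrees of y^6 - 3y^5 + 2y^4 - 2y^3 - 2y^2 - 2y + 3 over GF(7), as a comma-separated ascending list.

Write h(y) = y^6 - 3y^5 + 2y^4 - 2y^3 - 2y^2 - 2y + 3.
Complete factorization: h(y) = (y^2 - 3)·(y^2 + y - 3)·(y^2 + 3y - 2).
Factor degrees with multiplicity: 2 + 2 + 2 = 6.

2, 2, 2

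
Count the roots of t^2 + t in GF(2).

2

Write g(t) = t^2 + t.
Evaluate at each of the 2 elements of GF(2):
g(0) = 0 → root; g(1) = 0 → root.
Roots: {0, 1}.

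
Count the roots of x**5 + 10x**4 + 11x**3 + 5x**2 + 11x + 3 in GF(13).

5

Write g(x) = x**5 + 10x**4 + 11x**3 + 5x**2 + 11x + 3.
Evaluate at each of the 13 elements of GF(13):
g(0) = 3; g(1) = 2; g(2) = 0 → root; g(3) = 1; g(4) = 8; g(5) = 0 → root; g(6) = 0 → root; g(7) = 0 → root; g(8) = 3; g(9) = 0 → root; g(10) = 12; g(11) = 2; g(12) = 8.
Roots: {2, 5, 6, 7, 9}.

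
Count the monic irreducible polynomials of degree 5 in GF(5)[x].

x^(5^5) − x is the product of all monic irreducibles of degree dividing 5; Möbius inversion gives N = (1/5) Σ μ(5/d)·5^d.
Divisors of 5: 1, 5; μ(5/d) for each: -1, 1.
Σ = − 5^1 + 5^5 = 3120.
N = 3120/5 = 624.

624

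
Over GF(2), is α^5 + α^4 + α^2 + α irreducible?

Write g(α) = α^5 + α^4 + α^2 + α.
Check for roots in GF(2): g(0) = 0 → root; g(1) = 0 → root.
g(0) = 0, so (α) divides g(α); g is reducible.

No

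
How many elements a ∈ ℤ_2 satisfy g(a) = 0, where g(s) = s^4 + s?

Evaluate at each of the 2 elements of ℤ_2:
g(0) = 0 → root; g(1) = 0 → root.
Roots: {0, 1}.

2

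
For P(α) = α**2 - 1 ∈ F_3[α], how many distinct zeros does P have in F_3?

Evaluate at each of the 3 elements of F_3:
P(0) = 2; P(1) = 0 → root; P(2) = 0 → root.
Roots: {1, 2}.

2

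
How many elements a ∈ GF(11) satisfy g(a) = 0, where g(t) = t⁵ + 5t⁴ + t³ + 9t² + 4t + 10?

Evaluate at each of the 11 elements of GF(11):
g(0) = 10; g(1) = 8; g(2) = 9; g(3) = 8; g(4) = 8; g(5) = 8; g(6) = 2; g(7) = 0 → root; g(8) = 5; g(9) = 1; g(10) = 7.
Roots: {7}.

1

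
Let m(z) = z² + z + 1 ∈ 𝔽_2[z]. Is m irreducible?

Check for roots in 𝔽_2: m(0) = 1; m(1) = 1.
No roots. A degree-2 polynomial over a field with no linear factor is irreducible.

Yes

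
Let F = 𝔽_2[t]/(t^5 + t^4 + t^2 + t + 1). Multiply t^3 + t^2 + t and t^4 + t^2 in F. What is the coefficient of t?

0

Multiply in 𝔽_2[t]: (t^3 + t^2 + t)·(t^4 + t^2) = t^7 + t^6 + t^4 + t^3.
Reduce using t^5 ≡ t^4 + t^2 + t + 1 (mod t^5 + t^4 + t^2 + t + 1).
Reduced: t^2.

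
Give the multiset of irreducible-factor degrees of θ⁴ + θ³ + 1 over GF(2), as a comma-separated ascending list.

4

Write f(θ) = θ⁴ + θ³ + 1.
Roots in GF(2): f(0) = 1; f(1) = 1.
Complete factorization: f(θ) = (θ⁴ + θ³ + 1).
Factor degrees with multiplicity: 4 = 4.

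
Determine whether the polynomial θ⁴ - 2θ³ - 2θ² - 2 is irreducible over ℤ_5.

Write g(θ) = θ⁴ - 2θ³ - 2θ² - 2.
Check for roots in ℤ_5: g(0) = 3; g(1) = 0 → root; g(2) = 0 → root; g(3) = 2; g(4) = 4.
g(1) = 0, so (θ − 1) divides g(θ); g is reducible.

No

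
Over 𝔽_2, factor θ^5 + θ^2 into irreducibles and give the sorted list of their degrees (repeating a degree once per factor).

1, 1, 1, 2

Write g(θ) = θ^5 + θ^2.
Roots in 𝔽_2: g(0) = 0 → root; g(1) = 0 → root.
Linear factors from roots: (θ), (θ + 1).
Complete factorization: g(θ) = (θ + 1)·(θ)^2·(θ^2 + θ + 1).
Factor degrees with multiplicity: 1 + 1 + 1 + 2 = 5.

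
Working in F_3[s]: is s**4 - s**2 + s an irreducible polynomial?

No

Write h(s) = s**4 - s**2 + s.
Check for roots in F_3: h(0) = 0 → root; h(1) = 1; h(2) = 2.
h(0) = 0, so (s) divides h(s); h is reducible.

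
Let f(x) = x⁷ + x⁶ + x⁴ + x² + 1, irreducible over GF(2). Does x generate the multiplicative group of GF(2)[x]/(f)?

Yes

|GF(2^7)^×| = 2^7 − 1 = 127. Prime factorization: 127 = 127.
f is primitive ⇔ x has order 127 in GF(2)[x]/(f), i.e. x^(127/q) ≠ 1 for each prime q | 127.
x^(1) mod f = x.
None equal 1, so x has full order 127; f is primitive.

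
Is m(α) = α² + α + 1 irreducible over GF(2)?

Check for roots in GF(2): m(0) = 1; m(1) = 1.
No roots. A degree-2 polynomial over a field with no linear factor is irreducible.

Yes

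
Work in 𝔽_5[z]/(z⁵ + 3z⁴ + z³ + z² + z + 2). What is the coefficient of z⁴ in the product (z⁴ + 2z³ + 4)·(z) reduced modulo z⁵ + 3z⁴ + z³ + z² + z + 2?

4

Multiply in 𝔽_5[z]: (z⁴ + 2z³ + 4)·(z) = z⁵ + 2z⁴ + 4z.
Reduce using z⁵ ≡ 2z⁴ + 4z³ + 4z² + 4z + 3 (mod z⁵ + 3z⁴ + z³ + z² + z + 2).
Reduced: 4z⁴ + 4z³ + 4z² + 3z + 3.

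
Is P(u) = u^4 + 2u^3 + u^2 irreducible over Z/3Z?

No

Check for roots in Z/3Z: P(0) = 0 → root; P(1) = 1; P(2) = 0 → root.
P(0) = 0, so (u) divides P(u); P is reducible.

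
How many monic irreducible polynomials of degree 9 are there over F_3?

By the necklace-counting formula, N_3(9) = (1/9) Σ_{d|9} μ(9/d)·3^d.
Divisors of 9: 1, 3, 9; μ(9/d) for each: 0, -1, 1.
Σ = − 3^3 + 3^9 = 19656.
N = 19656/9 = 2184.

2184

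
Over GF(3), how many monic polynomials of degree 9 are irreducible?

2184

x^(3^9) − x is the product of all monic irreducibles of degree dividing 9; Möbius inversion gives N = (1/9) Σ μ(9/d)·3^d.
Divisors of 9: 1, 3, 9; μ(9/d) for each: 0, -1, 1.
Σ = − 3^3 + 3^9 = 19656.
N = 19656/9 = 2184.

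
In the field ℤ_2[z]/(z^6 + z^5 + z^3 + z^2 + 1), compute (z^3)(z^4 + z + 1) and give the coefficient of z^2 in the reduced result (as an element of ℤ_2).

1

Multiply in ℤ_2[z]: (z^3)·(z^4 + z + 1) = z^7 + z^4 + z^3.
Reduce using z^6 ≡ z^5 + z^3 + z^2 + 1 (mod z^6 + z^5 + z^3 + z^2 + 1).
Reduced: z^5 + z^3 + z^2 + z + 1.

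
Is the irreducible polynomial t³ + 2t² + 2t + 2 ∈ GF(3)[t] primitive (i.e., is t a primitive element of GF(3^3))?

No

Write f(t) = t³ + 2t² + 2t + 2.
|GF(3^3)^×| = 3^3 − 1 = 26. Prime factorization: 26 = 2·13.
f is primitive ⇔ t has order 26 in GF(3)[t]/(f), i.e. t^(26/q) ≠ 1 for each prime q | 26.
t^(13) mod f = 1
t^(2) mod f = t².
Since t^(13) = 1, the order of t divides 13 < 26; not primitive.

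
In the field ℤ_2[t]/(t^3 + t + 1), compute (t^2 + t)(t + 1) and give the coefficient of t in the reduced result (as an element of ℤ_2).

Multiply in ℤ_2[t]: (t^2 + t)·(t + 1) = t^3 + t.
Reduce using t^3 ≡ t + 1 (mod t^3 + t + 1).
Reduced: 1.

0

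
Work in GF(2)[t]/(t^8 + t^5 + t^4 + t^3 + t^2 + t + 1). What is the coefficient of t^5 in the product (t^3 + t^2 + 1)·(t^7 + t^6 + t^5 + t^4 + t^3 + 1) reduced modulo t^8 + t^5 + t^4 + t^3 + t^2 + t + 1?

Multiply in GF(2)[t]: (t^3 + t^2 + 1)·(t^7 + t^6 + t^5 + t^4 + t^3 + 1) = t^10 + t^7 + t^6 + t^4 + t^2 + 1.
Reduce using t^8 ≡ t^5 + t^4 + t^3 + t^2 + t + 1 (mod t^8 + t^5 + t^4 + t^3 + t^2 + t + 1).
Reduced: t^5 + t^3 + 1.

1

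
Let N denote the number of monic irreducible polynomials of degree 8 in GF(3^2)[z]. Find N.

The number of monic irreducibles of degree 8 over GF(9) is (1/8)·Σ_{d∣8} μ(8/d) 9^d.
Divisors of 8: 1, 2, 4, 8; μ(8/d) for each: 0, 0, -1, 1.
Σ = − 9^4 + 9^8 = 43040160.
N = 43040160/8 = 5380020.

5380020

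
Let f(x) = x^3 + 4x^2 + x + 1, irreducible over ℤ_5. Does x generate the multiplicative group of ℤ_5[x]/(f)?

|GF(5^3)^×| = 5^3 − 1 = 124. Prime factorization: 124 = 2^2·31.
f is primitive ⇔ x has order 124 in GF(5)[x]/(f), i.e. x^(124/q) ≠ 1 for each prime q | 124.
x^(62) mod f = 1
x^(4) mod f = 3x + 4.
Since x^(62) = 1, the order of x divides 62 < 124; not primitive.

No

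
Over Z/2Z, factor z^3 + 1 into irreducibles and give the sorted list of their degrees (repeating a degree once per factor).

1, 2

Write f(z) = z^3 + 1.
Roots in Z/2Z: f(0) = 1; f(1) = 0 → root.
Linear factors from roots: (z + 1).
Complete factorization: f(z) = (z + 1)·(z^2 + z + 1).
Factor degrees with multiplicity: 1 + 2 = 3.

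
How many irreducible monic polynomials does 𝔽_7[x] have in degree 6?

The number of monic irreducibles of degree 6 over GF(7) is (1/6)·Σ_{d∣6} μ(6/d) 7^d.
Divisors of 6: 1, 2, 3, 6; μ(6/d) for each: 1, -1, -1, 1.
Σ = 7^1 − 7^2 − 7^3 + 7^6 = 117264.
N = 117264/6 = 19544.

19544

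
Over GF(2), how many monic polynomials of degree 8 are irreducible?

30

By the necklace-counting formula, N_2(8) = (1/8) Σ_{d|8} μ(8/d)·2^d.
Divisors of 8: 1, 2, 4, 8; μ(8/d) for each: 0, 0, -1, 1.
Σ = − 2^4 + 2^8 = 240.
N = 240/8 = 30.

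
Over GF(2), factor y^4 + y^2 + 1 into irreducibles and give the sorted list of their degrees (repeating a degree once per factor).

2, 2

Write h(y) = y^4 + y^2 + 1.
Roots in GF(2): h(0) = 1; h(1) = 1.
Complete factorization: h(y) = (y^2 + y + 1)^2.
Factor degrees with multiplicity: 2 + 2 = 4.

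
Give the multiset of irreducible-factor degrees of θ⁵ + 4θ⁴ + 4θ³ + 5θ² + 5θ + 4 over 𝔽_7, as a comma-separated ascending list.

1, 1, 1, 2

Write g(θ) = θ⁵ + 4θ⁴ + 4θ³ + 5θ² + 5θ + 4.
Linear factors from roots: (θ + 3), (θ + 2).
Complete factorization: g(θ) = (θ + 2)·(θ + 3)^2·(θ² + 3θ + 1).
Factor degrees with multiplicity: 1 + 1 + 1 + 2 = 5.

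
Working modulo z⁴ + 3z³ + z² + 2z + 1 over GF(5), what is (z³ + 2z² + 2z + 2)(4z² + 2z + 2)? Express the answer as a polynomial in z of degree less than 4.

Multiply in GF(5)[z]: (z³ + 2z² + 2z + 2)·(4z² + 2z + 2) = 4z⁵ + 4z³ + z² + 3z + 4.
Reduce using z⁴ ≡ 2z³ + 4z² + 3z + 4 (mod z⁴ + 3z³ + z² + 2z + 1).
Reduced: z³ + 3z + 1.

z^3 + 3z + 1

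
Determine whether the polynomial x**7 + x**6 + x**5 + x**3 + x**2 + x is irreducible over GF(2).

Write f(x) = x**7 + x**6 + x**5 + x**3 + x**2 + x.
Check for roots in GF(2): f(0) = 0 → root; f(1) = 0 → root.
f(0) = 0, so (x) divides f(x); f is reducible.

No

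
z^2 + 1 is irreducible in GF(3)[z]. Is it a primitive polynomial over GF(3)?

No

Write f(z) = z^2 + 1.
|GF(3^2)^×| = 3^2 − 1 = 8. Prime factorization: 8 = 2^3.
f is primitive ⇔ z has order 8 in GF(3)[z]/(f), i.e. z^(8/q) ≠ 1 for each prime q | 8.
z^(4) mod f = 1
Since z^(4) = 1, the order of z divides 4 < 8; not primitive.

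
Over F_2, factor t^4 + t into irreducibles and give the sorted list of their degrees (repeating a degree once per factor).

Write h(t) = t^4 + t.
Roots in F_2: h(0) = 0 → root; h(1) = 0 → root.
Linear factors from roots: (t), (t + 1).
Complete factorization: h(t) = (t)·(t + 1)·(t^2 + t + 1).
Factor degrees with multiplicity: 1 + 1 + 2 = 4.

1, 1, 2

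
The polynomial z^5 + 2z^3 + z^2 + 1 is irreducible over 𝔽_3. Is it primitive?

Write f(z) = z^5 + 2z^3 + z^2 + 1.
|GF(3^5)^×| = 3^5 − 1 = 242. Prime factorization: 242 = 2·11^2.
f is primitive ⇔ z has order 242 in GF(3)[z]/(f), i.e. z^(242/q) ≠ 1 for each prime q | 242.
z^(121) mod f = 2.
z^(22) mod f = z^2 + 2z + 2.
None equal 1, so z has full order 242; f is primitive.

Yes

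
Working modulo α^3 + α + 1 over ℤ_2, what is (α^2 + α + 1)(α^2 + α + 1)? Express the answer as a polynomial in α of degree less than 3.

α + 1

Multiply in ℤ_2[α]: (α^2 + α + 1)·(α^2 + α + 1) = α^4 + α^2 + 1.
Reduce using α^3 ≡ α + 1 (mod α^3 + α + 1).
Reduced: α + 1.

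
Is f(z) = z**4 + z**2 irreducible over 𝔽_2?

Check for roots in 𝔽_2: f(0) = 0 → root; f(1) = 0 → root.
f(0) = 0, so (z) divides f(z); f is reducible.

No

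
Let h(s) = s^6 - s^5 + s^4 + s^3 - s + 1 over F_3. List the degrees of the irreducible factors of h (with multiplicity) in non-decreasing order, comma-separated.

Roots in F_3: h(0) = 1; h(1) = 2; h(2) = 1.
Complete factorization: h(s) = (s^6 - s^5 + s^4 + s^3 - s + 1).
Factor degrees with multiplicity: 6 = 6.

6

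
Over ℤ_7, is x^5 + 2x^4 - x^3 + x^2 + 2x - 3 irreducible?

Write f(x) = x^5 + 2x^4 - x^3 + x^2 + 2x - 3.
Check for roots in ℤ_7: f(0) = 4; f(1) = 2; f(2) = 5; f(3) = 5; f(4) = 2; f(5) = 5; f(6) = 5.
No roots, so no linear factors.
Degree-2 irreducible divisors: test the 21 monic irreducibles of degree 2 over GF(7).
None of them divide f (all give nonzero remainder).
No irreducible factor of degree ≤ 2 exists, so f is irreducible over GF(7).

Yes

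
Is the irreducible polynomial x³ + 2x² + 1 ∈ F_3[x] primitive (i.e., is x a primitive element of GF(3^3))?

Write f(x) = x³ + 2x² + 1.
|GF(3^3)^×| = 3^3 − 1 = 26. Prime factorization: 26 = 2·13.
f is primitive ⇔ x has order 26 in GF(3)[x]/(f), i.e. x^(26/q) ≠ 1 for each prime q | 26.
x^(13) mod f = 2.
x^(2) mod f = x².
None equal 1, so x has full order 26; f is primitive.

Yes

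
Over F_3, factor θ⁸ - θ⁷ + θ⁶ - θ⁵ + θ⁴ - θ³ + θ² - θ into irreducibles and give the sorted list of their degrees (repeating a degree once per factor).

Write f(θ) = θ⁸ - θ⁷ + θ⁶ - θ⁵ + θ⁴ - θ³ + θ² - θ.
Roots in F_3: f(0) = 0 → root; f(1) = 0 → root; f(2) = 2.
Linear factors from roots: (θ), (θ - 1).
Complete factorization: f(θ) = (θ)·(θ - 1)·(θ² + 1)·(θ² + θ - 1)·(θ² - θ - 1).
Factor degrees with multiplicity: 1 + 1 + 2 + 2 + 2 = 8.

1, 1, 2, 2, 2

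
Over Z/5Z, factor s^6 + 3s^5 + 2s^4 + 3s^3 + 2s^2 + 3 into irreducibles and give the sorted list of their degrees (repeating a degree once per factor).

Write f(s) = s^6 + 3s^5 + 2s^4 + 3s^3 + 2s^2 + 3.
Roots in Z/5Z: f(0) = 3; f(1) = 4; f(2) = 2; f(3) = 2; f(4) = 2.
Complete factorization: f(s) = (s^6 + 3s^5 + 2s^4 + 3s^3 + 2s^2 + 3).
Factor degrees with multiplicity: 6 = 6.

6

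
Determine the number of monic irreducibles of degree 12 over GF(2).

The number of monic irreducibles of degree 12 over GF(2) is (1/12)·Σ_{d∣12} μ(12/d) 2^d.
Divisors of 12: 1, 2, 3, 4, 6, 12; μ(12/d) for each: 0, 1, 0, -1, -1, 1.
Σ = 2^2 − 2^4 − 2^6 + 2^12 = 4020.
N = 4020/12 = 335.

335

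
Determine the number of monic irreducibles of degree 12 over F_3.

44220

Gauss's count: N_{3}(12) = (1/12) Σ_{d|12} μ(12/d)·3^d.
Divisors of 12: 1, 2, 3, 4, 6, 12; μ(12/d) for each: 0, 1, 0, -1, -1, 1.
Σ = 3^2 − 3^4 − 3^6 + 3^12 = 530640.
N = 530640/12 = 44220.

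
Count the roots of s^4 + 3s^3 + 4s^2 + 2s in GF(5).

4

Write h(s) = s^4 + 3s^3 + 4s^2 + 2s.
Evaluate at each of the 5 elements of GF(5):
h(0) = 0 → root; h(1) = 0 → root; h(2) = 0 → root; h(3) = 4; h(4) = 0 → root.
Roots: {0, 1, 2, 4}.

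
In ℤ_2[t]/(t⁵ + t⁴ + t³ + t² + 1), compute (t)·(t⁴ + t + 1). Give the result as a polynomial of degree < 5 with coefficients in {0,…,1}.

t^4 + t^3 + t + 1

Multiply in ℤ_2[t]: (t)·(t⁴ + t + 1) = t⁵ + t² + t.
Reduce using t⁵ ≡ t⁴ + t³ + t² + 1 (mod t⁵ + t⁴ + t³ + t² + 1).
Reduced: t⁴ + t³ + t + 1.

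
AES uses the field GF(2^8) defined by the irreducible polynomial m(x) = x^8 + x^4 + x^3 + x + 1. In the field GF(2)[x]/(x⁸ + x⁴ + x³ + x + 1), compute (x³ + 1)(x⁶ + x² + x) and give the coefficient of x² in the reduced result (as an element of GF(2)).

0

Multiply in GF(2)[x]: (x³ + 1)·(x⁶ + x² + x) = x⁹ + x⁶ + x⁵ + x⁴ + x² + x.
Reduce using x⁸ ≡ x⁴ + x³ + x + 1 (mod x⁸ + x⁴ + x³ + x + 1).
Reduced: x⁶.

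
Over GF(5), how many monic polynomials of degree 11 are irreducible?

4438920

Gauss's count: N_{5}(11) = (1/11) Σ_{d|11} μ(11/d)·5^d.
Divisors of 11: 1, 11; μ(11/d) for each: -1, 1.
Σ = − 5^1 + 5^11 = 48828120.
N = 48828120/11 = 4438920.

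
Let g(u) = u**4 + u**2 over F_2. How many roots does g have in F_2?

2

Evaluate at each of the 2 elements of F_2:
g(0) = 0 → root; g(1) = 0 → root.
Roots: {0, 1}.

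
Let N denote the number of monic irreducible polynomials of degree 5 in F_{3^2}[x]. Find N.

Gauss's count: N_{9}(5) = (1/5) Σ_{d|5} μ(5/d)·9^d.
Divisors of 5: 1, 5; μ(5/d) for each: -1, 1.
Σ = − 9^1 + 9^5 = 59040.
N = 59040/5 = 11808.

11808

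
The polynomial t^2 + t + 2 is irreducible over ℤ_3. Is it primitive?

Write f(t) = t^2 + t + 2.
|GF(3^2)^×| = 3^2 − 1 = 8. Prime factorization: 8 = 2^3.
f is primitive ⇔ t has order 8 in GF(3)[t]/(f), i.e. t^(8/q) ≠ 1 for each prime q | 8.
t^(4) mod f = 2.
None equal 1, so t has full order 8; f is primitive.

Yes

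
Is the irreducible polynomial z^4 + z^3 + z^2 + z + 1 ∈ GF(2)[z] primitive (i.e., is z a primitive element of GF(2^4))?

Write f(z) = z^4 + z^3 + z^2 + z + 1.
|GF(2^4)^×| = 2^4 − 1 = 15. Prime factorization: 15 = 3·5.
f is primitive ⇔ z has order 15 in GF(2)[z]/(f), i.e. z^(15/q) ≠ 1 for each prime q | 15.
z^(5) mod f = 1
z^(3) mod f = z^3.
Since z^(5) = 1, the order of z divides 5 < 15; not primitive.

No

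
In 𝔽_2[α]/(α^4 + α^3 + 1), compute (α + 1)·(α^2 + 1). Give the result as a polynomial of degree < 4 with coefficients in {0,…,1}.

Multiply in 𝔽_2[α]: (α + 1)·(α^2 + 1) = α^3 + α^2 + α + 1.
Reduced: α^3 + α^2 + α + 1.

α^3 + α^2 + α + 1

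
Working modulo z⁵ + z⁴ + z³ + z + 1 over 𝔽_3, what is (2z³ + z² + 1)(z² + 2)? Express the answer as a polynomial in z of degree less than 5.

Multiply in 𝔽_3[z]: (2z³ + z² + 1)·(z² + 2) = 2z⁵ + z⁴ + z³ + 2.
Reduce using z⁵ ≡ 2z⁴ + 2z³ + 2z + 2 (mod z⁵ + z⁴ + z³ + z + 1).
Reduced: 2z⁴ + 2z³ + z.

2z^4 + 2z^3 + z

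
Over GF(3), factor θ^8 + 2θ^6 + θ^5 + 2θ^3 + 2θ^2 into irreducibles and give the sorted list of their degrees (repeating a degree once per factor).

1, 1, 2, 4

Write h(θ) = θ^8 + 2θ^6 + θ^5 + 2θ^3 + 2θ^2.
Roots in GF(3): h(0) = 0 → root; h(1) = 2; h(2) = 2.
Linear factors from roots: (θ).
Complete factorization: h(θ) = (θ)^2·(θ^2 + 2θ + 2)·(θ^4 + θ^3 + θ^2 + 1).
Factor degrees with multiplicity: 1 + 1 + 2 + 4 = 8.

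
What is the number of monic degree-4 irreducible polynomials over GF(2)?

3

The number of monic irreducibles of degree 4 over GF(2) is (1/4)·Σ_{d∣4} μ(4/d) 2^d.
Divisors of 4: 1, 2, 4; μ(4/d) for each: 0, -1, 1.
Σ = − 2^2 + 2^4 = 12.
N = 12/4 = 3.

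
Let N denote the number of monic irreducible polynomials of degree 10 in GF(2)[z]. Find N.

99

By the necklace-counting formula, N_2(10) = (1/10) Σ_{d|10} μ(10/d)·2^d.
Divisors of 10: 1, 2, 5, 10; μ(10/d) for each: 1, -1, -1, 1.
Σ = 2^1 − 2^2 − 2^5 + 2^10 = 990.
N = 990/10 = 99.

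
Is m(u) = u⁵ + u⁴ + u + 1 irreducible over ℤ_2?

No

Check for roots in ℤ_2: m(0) = 1; m(1) = 0 → root.
m(1) = 0, so (u − 1) divides m(u); m is reducible.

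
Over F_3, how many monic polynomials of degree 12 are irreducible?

Gauss's count: N_{3}(12) = (1/12) Σ_{d|12} μ(12/d)·3^d.
Divisors of 12: 1, 2, 3, 4, 6, 12; μ(12/d) for each: 0, 1, 0, -1, -1, 1.
Σ = 3^2 − 3^4 − 3^6 + 3^12 = 530640.
N = 530640/12 = 44220.

44220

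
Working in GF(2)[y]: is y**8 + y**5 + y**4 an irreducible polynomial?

Write m(y) = y**8 + y**5 + y**4.
Check for roots in GF(2): m(0) = 0 → root; m(1) = 1.
m(0) = 0, so (y) divides m(y); m is reducible.

No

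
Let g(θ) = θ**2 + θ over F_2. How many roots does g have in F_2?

2

Evaluate at each of the 2 elements of F_2:
g(0) = 0 → root; g(1) = 0 → root.
Roots: {0, 1}.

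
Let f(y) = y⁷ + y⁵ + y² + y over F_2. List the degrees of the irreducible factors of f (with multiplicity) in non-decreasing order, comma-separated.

Roots in F_2: f(0) = 0 → root; f(1) = 0 → root.
Linear factors from roots: (y), (y + 1).
Complete factorization: f(y) = (y)·(y + 1)·(y² + y + 1)·(y³ + y + 1).
Factor degrees with multiplicity: 1 + 1 + 2 + 3 = 7.

1, 1, 2, 3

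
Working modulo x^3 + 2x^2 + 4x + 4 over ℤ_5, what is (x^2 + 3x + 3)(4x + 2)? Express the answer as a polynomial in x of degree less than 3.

Multiply in ℤ_5[x]: (x^2 + 3x + 3)·(4x + 2) = 4x^3 + 4x^2 + 3x + 1.
Reduce using x^3 ≡ 3x^2 + x + 1 (mod x^3 + 2x^2 + 4x + 4).
Reduced: x^2 + 2x.

x^2 + 2x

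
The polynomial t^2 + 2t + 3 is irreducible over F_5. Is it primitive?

Write f(t) = t^2 + 2t + 3.
|GF(5^2)^×| = 5^2 − 1 = 24. Prime factorization: 24 = 2^3·3.
f is primitive ⇔ t has order 24 in GF(5)[t]/(f), i.e. t^(24/q) ≠ 1 for each prime q | 24.
t^(12) mod f = 4.
t^(8) mod f = 4t + 1.
None equal 1, so t has full order 24; f is primitive.

Yes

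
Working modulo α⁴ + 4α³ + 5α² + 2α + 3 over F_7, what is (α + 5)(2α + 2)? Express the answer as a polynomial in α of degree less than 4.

2α^2 + 5α + 3

Multiply in F_7[α]: (α + 5)·(2α + 2) = 2α² + 5α + 3.
Reduced: 2α² + 5α + 3.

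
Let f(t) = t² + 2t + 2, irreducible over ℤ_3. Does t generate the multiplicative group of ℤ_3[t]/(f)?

Yes

|GF(3^2)^×| = 3^2 − 1 = 8. Prime factorization: 8 = 2^3.
f is primitive ⇔ t has order 8 in GF(3)[t]/(f), i.e. t^(8/q) ≠ 1 for each prime q | 8.
t^(4) mod f = 2.
None equal 1, so t has full order 8; f is primitive.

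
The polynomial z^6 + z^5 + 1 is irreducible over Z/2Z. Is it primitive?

Yes

Write f(z) = z^6 + z^5 + 1.
|GF(2^6)^×| = 2^6 − 1 = 63. Prime factorization: 63 = 3^2·7.
f is primitive ⇔ z has order 63 in GF(2)[z]/(f), i.e. z^(63/q) ≠ 1 for each prime q | 63.
z^(21) mod f = z^5 + z^4 + z^3 + 1.
z^(9) mod f = z^5 + z^3 + z^2 + z + 1.
None equal 1, so z has full order 63; f is primitive.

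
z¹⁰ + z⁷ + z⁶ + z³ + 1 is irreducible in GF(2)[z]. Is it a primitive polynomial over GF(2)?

No

Write f(z) = z¹⁰ + z⁷ + z⁶ + z³ + 1.
|GF(2^10)^×| = 2^10 − 1 = 1023. Prime factorization: 1023 = 3·11·31.
f is primitive ⇔ z has order 1023 in GF(2)[z]/(f), i.e. z^(1023/q) ≠ 1 for each prime q | 1023.
z^(341) mod f = 1
z^(93) mod f = z⁸ + z⁷ + z⁶ + z⁵ + z⁴ + z².
z^(33) mod f = z⁹ + z⁷ + z⁶ + z⁵ + z⁴ + z + 1.
Since z^(341) = 1, the order of z divides 341 < 1023; not primitive.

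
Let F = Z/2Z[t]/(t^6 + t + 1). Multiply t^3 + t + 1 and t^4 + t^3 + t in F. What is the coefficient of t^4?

Multiply in Z/2Z[t]: (t^3 + t + 1)·(t^4 + t^3 + t) = t^7 + t^6 + t^5 + t^4 + t^3 + t^2 + t.
Reduce using t^6 ≡ t + 1 (mod t^6 + t + 1).
Reduced: t^5 + t^4 + t^3 + t + 1.

1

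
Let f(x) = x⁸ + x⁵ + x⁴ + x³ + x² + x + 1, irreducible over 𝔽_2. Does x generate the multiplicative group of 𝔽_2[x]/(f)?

|GF(2^8)^×| = 2^8 − 1 = 255. Prime factorization: 255 = 3·5·17.
f is primitive ⇔ x has order 255 in GF(2)[x]/(f), i.e. x^(255/q) ≠ 1 for each prime q | 255.
x^(85) mod f = 1
x^(51) mod f = x⁷ + x⁵ + x³ + x² + x + 1.
x^(15) mod f = x⁶ + x³ + x + 1.
Since x^(85) = 1, the order of x divides 85 < 255; not primitive.

No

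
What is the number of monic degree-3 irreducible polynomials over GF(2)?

2

x^(2^3) − x is the product of all monic irreducibles of degree dividing 3; Möbius inversion gives N = (1/3) Σ μ(3/d)·2^d.
Divisors of 3: 1, 3; μ(3/d) for each: -1, 1.
Σ = − 2^1 + 2^3 = 6.
N = 6/3 = 2.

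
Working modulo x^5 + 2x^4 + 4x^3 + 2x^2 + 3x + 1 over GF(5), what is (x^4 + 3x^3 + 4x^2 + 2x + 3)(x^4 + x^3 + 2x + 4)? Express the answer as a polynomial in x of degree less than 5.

Multiply in GF(5)[x]: (x^4 + 3x^3 + 4x^2 + 2x + 3)·(x^4 + x^3 + 2x + 4) = x^8 + 4x^7 + 2x^6 + 3x^5 + 3x^3 + 4x + 2.
Reduce using x^5 ≡ 3x^4 + x^3 + 3x^2 + 2x + 4 (mod x^5 + 2x^4 + 4x^3 + 2x^2 + 3x + 1).
Reduced: 2x^4 + 3x^3 + x^2 + 2.

2x^4 + 3x^3 + x^2 + 2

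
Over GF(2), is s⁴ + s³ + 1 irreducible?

Write f(s) = s⁴ + s³ + 1.
Check for roots in GF(2): f(0) = 1; f(1) = 1.
No roots, so no linear factors.
Monic irreducibles of degree 2 over GF(2): s² + s + 1.
None of them divide f (all give nonzero remainder).
No irreducible factor of degree ≤ 2 exists, so f is irreducible over GF(2).

Yes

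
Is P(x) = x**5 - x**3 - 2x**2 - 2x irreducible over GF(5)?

Check for roots in GF(5): P(0) = 0 → root; P(1) = 1; P(2) = 2; P(3) = 2; P(4) = 0 → root.
P(0) = 0, so (x) divides P(x); P is reducible.

No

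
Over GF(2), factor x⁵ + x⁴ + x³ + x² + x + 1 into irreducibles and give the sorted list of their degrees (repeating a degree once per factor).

Write g(x) = x⁵ + x⁴ + x³ + x² + x + 1.
Roots in GF(2): g(0) = 1; g(1) = 0 → root.
Linear factors from roots: (x + 1).
Complete factorization: g(x) = (x + 1)·(x² + x + 1)^2.
Factor degrees with multiplicity: 1 + 2 + 2 = 5.

1, 2, 2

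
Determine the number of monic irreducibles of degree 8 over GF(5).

48750

x^(5^8) − x is the product of all monic irreducibles of degree dividing 8; Möbius inversion gives N = (1/8) Σ μ(8/d)·5^d.
Divisors of 8: 1, 2, 4, 8; μ(8/d) for each: 0, 0, -1, 1.
Σ = − 5^4 + 5^8 = 390000.
N = 390000/8 = 48750.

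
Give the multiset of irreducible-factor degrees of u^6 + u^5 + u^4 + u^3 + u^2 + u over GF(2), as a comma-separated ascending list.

Write f(u) = u^6 + u^5 + u^4 + u^3 + u^2 + u.
Roots in GF(2): f(0) = 0 → root; f(1) = 0 → root.
Linear factors from roots: (u), (u + 1).
Complete factorization: f(u) = (u)·(u + 1)·(u^2 + u + 1)^2.
Factor degrees with multiplicity: 1 + 1 + 2 + 2 = 6.

1, 1, 2, 2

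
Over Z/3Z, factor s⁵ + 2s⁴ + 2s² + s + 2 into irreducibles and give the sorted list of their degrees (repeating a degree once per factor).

5

Write f(s) = s⁵ + 2s⁴ + 2s² + s + 2.
Roots in Z/3Z: f(0) = 2; f(1) = 2; f(2) = 1.
Complete factorization: f(s) = (s⁵ + 2s⁴ + 2s² + s + 2).
Factor degrees with multiplicity: 5 = 5.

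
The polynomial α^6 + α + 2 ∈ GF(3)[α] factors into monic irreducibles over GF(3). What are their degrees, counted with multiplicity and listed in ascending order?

Write f(α) = α^6 + α + 2.
Roots in GF(3): f(0) = 2; f(1) = 1; f(2) = 2.
Complete factorization: f(α) = (α^6 + α + 2).
Factor degrees with multiplicity: 6 = 6.

6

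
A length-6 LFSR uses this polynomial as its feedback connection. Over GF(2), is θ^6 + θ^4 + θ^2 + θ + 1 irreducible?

Write g(θ) = θ^6 + θ^4 + θ^2 + θ + 1.
Check for roots in GF(2): g(0) = 1; g(1) = 1.
No roots, so no linear factors.
Monic irreducibles of degree 2 over GF(2): θ^2 + θ + 1.
None of them divide g (all give nonzero remainder).
Monic irreducibles of degree 3 over GF(2): θ^3 + θ + 1, θ^3 + θ^2 + 1.
None of them divide g (all give nonzero remainder).
No irreducible factor of degree ≤ 3 exists, so g is irreducible over GF(2).

Yes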